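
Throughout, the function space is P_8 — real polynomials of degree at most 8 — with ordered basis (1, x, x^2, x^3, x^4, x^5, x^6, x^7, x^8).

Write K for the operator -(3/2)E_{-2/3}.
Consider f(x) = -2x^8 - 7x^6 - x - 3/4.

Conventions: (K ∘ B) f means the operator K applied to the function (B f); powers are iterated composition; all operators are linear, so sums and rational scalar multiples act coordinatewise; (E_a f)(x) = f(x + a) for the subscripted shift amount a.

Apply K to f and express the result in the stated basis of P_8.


E_{-2/3} f = -2x^8 + (32/3)x^7 - (287/9)x^6 + (1652/27)x^5 - (6020/81)x^4 + (13664/243)x^3 - (18704/729)x^2 + (11957/2187)x - 20363/26244
(-(3/2)E_{-2/3}) f = 3x^8 - 16x^7 + (287/6)x^6 - (826/9)x^5 + (3010/27)x^4 - (6832/81)x^3 + (9352/243)x^2 - (11957/1458)x + 20363/17496

g(x) = 3x^8 - 16x^7 + (287/6)x^6 - (826/9)x^5 + (3010/27)x^4 - (6832/81)x^3 + (9352/243)x^2 - (11957/1458)x + 20363/17496


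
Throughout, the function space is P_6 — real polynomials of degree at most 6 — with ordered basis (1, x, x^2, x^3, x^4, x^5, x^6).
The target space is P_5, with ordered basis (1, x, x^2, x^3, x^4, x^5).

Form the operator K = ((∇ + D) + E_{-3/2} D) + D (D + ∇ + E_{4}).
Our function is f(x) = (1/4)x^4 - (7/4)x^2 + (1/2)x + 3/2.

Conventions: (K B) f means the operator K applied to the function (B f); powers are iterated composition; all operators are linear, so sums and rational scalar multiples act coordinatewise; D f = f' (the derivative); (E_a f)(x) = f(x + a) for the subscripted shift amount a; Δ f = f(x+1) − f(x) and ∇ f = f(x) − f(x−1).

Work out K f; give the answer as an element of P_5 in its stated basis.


the image equals g(x) = 4x^3 + 12x^2 + (155/4)x + 395/8

∇ f = x^3 - (3/2)x^2 - (5/2)x + 2
D f = x^3 - (7/2)x + 1/2
(∇ + D) f = 2x^3 - (3/2)x^2 - 6x + 5/2
D f = x^3 - (7/2)x + 1/2
E_{-3/2} D f = x^3 - (9/2)x^2 + (13/4)x + 19/8
((∇ + D) + E_{-3/2} D) f = 3x^3 - 6x^2 - (11/4)x + 39/8
D f = x^3 - (7/2)x + 1/2
∇ f = x^3 - (3/2)x^2 - (5/2)x + 2
E_{4} f = (1/4)x^4 + 4x^3 + (89/4)x^2 + (101/2)x + 79/2
(D + ∇ + E_{4}) f = (1/4)x^4 + 6x^3 + (83/4)x^2 + (89/2)x + 42
D (D + ∇ + E_{4}) f = x^3 + 18x^2 + (83/2)x + 89/2
(((∇ + D) + E_{-3/2} D) + D (D + ∇ + E_{4})) f = 4x^3 + 12x^2 + (155/4)x + 395/8


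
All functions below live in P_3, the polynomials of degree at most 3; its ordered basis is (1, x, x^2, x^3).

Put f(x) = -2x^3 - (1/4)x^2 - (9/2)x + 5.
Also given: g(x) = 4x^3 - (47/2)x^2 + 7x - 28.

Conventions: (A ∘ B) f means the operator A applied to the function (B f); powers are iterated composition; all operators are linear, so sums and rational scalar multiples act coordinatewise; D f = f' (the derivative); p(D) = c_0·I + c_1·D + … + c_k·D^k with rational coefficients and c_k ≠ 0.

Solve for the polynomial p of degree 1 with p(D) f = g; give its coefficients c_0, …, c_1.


c_0 = -2, c_1 = 4

D^0 f = -2x^3 - (1/4)x^2 - (9/2)x + 5
D^1 f = -6x^2 - (1/2)x - 9/2
matching coefficients of g against c_0 f + c_1 Df + … from the top degree down determines the c_i
solution: c_0 = -2, c_1 = 4


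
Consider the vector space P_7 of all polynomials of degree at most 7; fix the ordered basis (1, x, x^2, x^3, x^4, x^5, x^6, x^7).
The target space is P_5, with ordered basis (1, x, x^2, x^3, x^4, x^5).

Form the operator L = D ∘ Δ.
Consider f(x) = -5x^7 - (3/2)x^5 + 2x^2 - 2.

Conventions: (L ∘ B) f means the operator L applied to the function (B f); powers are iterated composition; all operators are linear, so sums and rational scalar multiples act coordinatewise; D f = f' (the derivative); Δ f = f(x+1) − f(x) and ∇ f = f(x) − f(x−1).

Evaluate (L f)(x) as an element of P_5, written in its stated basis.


Δ f = -35x^6 - 105x^5 - (365/2)x^4 - 190x^3 - 120x^2 - (77/2)x - 9/2
D Δ f = -210x^5 - 525x^4 - 730x^3 - 570x^2 - 240x - 77/2

the image equals g(x) = -210x^5 - 525x^4 - 730x^3 - 570x^2 - 240x - 77/2


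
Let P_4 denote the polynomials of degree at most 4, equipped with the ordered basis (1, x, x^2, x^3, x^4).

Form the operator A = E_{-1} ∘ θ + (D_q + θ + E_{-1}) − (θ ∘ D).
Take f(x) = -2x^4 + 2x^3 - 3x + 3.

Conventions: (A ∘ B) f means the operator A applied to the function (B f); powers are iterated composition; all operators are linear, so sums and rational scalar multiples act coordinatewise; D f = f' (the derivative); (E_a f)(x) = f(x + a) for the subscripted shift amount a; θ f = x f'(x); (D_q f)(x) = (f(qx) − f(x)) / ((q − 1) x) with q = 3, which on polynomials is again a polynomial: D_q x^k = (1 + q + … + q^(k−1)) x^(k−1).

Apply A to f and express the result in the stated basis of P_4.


g(x) = -18x^4 - 2x^3 - 70x^2 + 55x - 12

θ f = -8x^4 + 6x^3 - 3x
E_{-1} θ f = -8x^4 + 38x^3 - 66x^2 + 47x - 11
D_q f = -80x^3 + 26x^2 - 3
θ f = -8x^4 + 6x^3 - 3x
E_{-1} f = -2x^4 + 10x^3 - 18x^2 + 11x + 2
(D_q + θ + E_{-1}) f = -10x^4 - 64x^3 + 8x^2 + 8x - 1
D f = -8x^3 + 6x^2 - 3
θ D f = -24x^3 + 12x^2
(-(θ ∘ D)) f = 24x^3 - 12x^2
(E_{-1} ∘ θ + (D_q + θ + E_{-1}) − (θ ∘ D)) f = -18x^4 - 2x^3 - 70x^2 + 55x - 12


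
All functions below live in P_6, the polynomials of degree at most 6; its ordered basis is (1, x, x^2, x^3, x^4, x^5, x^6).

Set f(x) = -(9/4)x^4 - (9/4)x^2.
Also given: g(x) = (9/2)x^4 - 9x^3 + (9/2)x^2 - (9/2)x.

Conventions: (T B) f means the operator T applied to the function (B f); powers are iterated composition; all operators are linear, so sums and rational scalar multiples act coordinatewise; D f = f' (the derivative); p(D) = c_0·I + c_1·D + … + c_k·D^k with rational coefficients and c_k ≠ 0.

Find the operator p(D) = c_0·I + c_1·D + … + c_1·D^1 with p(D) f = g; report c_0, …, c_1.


c_0 = -2, c_1 = 1

D^0 f = -(9/4)x^4 - (9/4)x^2
D^1 f = -9x^3 - (9/2)x
matching coefficients of g against c_0 f + c_1 Df + … from the top degree down determines the c_i
solution: c_0 = -2, c_1 = 1


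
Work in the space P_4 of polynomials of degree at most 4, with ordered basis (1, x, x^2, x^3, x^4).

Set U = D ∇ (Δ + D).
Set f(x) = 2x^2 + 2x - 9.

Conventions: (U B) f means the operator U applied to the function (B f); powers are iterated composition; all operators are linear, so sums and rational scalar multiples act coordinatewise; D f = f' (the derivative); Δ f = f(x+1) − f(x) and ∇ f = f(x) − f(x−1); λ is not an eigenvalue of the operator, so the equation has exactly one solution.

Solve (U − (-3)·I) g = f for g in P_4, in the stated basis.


write g with unknown coordinates in the stated basis and equate coefficients in (U − (-3)·I) g = f
solving from the highest basis element down gives g = (2/3)x^2 + (2/3)x - 3
check: U g = 0
so U g − (-3)·g = 2x^2 + 2x - 9 = f ✓

the image equals g(x) = (2/3)x^2 + (2/3)x - 3


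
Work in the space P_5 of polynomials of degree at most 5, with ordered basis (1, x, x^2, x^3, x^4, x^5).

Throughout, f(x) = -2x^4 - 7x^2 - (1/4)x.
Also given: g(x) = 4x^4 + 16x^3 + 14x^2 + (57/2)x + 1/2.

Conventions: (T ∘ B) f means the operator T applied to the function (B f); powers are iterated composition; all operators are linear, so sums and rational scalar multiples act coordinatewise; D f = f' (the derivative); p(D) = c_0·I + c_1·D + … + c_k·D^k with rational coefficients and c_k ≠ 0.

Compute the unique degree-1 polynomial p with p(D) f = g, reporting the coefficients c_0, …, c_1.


D^0 f = -2x^4 - 7x^2 - (1/4)x
D^1 f = -8x^3 - 14x - 1/4
matching coefficients of g against c_0 f + c_1 Df + … from the top degree down determines the c_i
solution: c_0 = -2, c_1 = -2

p(D) = -2·I − 2·D, i.e. c_0 = -2, c_1 = -2


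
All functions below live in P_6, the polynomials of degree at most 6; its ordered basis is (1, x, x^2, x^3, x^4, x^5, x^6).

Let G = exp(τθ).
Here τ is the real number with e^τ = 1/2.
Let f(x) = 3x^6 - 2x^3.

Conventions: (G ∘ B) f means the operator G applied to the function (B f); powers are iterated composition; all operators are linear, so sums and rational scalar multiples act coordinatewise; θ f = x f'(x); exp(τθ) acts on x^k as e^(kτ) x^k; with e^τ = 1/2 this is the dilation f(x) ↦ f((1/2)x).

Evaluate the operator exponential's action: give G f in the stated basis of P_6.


the image equals g(x) = (3/64)x^6 - (1/4)x^3

exp(τθ) x^k = e^(kτ) x^k; with e^τ = 1/2 this sends x^k to (1/2)^k x^k
x^3 ↦ 1/8 x^3
x^6 ↦ 1/64 x^6
applying this coordinatewise to f: exp(τθ) f = (3/64)x^6 - (1/4)x^3


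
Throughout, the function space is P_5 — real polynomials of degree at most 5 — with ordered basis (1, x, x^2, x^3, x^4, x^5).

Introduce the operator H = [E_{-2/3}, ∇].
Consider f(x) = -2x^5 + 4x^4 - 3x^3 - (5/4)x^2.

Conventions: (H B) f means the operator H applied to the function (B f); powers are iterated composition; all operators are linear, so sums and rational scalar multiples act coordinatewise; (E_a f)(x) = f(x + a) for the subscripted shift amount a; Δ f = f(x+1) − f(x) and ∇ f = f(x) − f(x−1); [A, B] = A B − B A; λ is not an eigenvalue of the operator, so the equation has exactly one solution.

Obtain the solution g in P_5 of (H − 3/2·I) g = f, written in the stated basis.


the image equals g(x) = (4/3)x^5 - (8/3)x^4 + 2x^3 + (5/6)x^2

write g with unknown coordinates in the stated basis and equate coefficients in (H − 3/2·I) g = f
solving from the highest basis element down gives g = (4/3)x^5 - (8/3)x^4 + 2x^3 + (5/6)x^2
check: H g = 0
so H g − 3/2·g = -2x^5 + 4x^4 - 3x^3 - (5/4)x^2 = f ✓


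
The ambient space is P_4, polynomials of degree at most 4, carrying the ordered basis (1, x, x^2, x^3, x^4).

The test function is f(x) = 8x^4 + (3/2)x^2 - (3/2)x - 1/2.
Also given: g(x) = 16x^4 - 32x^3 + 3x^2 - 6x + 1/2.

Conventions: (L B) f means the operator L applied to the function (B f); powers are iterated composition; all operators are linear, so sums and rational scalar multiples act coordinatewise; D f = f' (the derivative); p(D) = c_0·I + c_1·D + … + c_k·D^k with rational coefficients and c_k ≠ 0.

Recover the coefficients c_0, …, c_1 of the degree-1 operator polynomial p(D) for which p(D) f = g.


p(D) = 2·I − D, i.e. c_0 = 2, c_1 = -1

D^0 f = 8x^4 + (3/2)x^2 - (3/2)x - 1/2
D^1 f = 32x^3 + 3x - 3/2
matching coefficients of g against c_0 f + c_1 Df + … from the top degree down determines the c_i
solution: c_0 = 2, c_1 = -1


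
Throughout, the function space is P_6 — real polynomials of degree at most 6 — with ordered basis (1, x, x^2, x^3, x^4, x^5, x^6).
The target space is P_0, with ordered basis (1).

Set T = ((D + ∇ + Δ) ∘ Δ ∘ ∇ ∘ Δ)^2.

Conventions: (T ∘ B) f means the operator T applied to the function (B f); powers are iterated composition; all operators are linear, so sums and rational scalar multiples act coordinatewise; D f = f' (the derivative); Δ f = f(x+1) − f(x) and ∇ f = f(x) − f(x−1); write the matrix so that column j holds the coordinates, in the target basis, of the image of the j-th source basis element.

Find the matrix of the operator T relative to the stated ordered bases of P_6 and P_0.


the matrix is [[0, 0, 0, 0, 0, 0, 0]] (rows listed top to bottom)

image of 1: 0
image of x: 0
image of x^2: 0
image of x^3: 0
image of x^4: 0
image of x^5: 0
image of x^6: 0
each image's coordinates form column j of the matrix


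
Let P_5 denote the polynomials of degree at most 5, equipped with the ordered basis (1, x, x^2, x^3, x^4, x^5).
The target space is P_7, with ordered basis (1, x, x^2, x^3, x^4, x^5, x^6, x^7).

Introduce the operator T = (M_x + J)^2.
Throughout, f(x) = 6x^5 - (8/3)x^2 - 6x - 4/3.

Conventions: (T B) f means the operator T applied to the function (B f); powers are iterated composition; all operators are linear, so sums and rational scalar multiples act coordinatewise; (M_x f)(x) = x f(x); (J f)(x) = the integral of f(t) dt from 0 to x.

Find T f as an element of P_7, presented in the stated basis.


M_x f = 6x^6 - (8/3)x^3 - 6x^2 - (4/3)x
J f = x^6 - (8/9)x^3 - 3x^2 - (4/3)x
(M_x + J) f = 7x^6 - (32/9)x^3 - 9x^2 - (8/3)x
M_x (M_x + J) f = 7x^7 - (32/9)x^4 - 9x^3 - (8/3)x^2
J (M_x + J) f = x^7 - (8/9)x^4 - 3x^3 - (4/3)x^2
(M_x + J) (M_x + J) f = 8x^7 - (40/9)x^4 - 12x^3 - 4x^2

the result is g(x) = 8x^7 - (40/9)x^4 - 12x^3 - 4x^2


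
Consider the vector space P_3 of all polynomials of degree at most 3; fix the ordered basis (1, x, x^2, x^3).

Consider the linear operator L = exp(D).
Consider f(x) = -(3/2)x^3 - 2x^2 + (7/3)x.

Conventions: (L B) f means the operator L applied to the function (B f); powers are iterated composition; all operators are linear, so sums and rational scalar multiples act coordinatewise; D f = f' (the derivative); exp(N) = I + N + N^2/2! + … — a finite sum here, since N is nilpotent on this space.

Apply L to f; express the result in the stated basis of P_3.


the image equals g(x) = -(3/2)x^3 - (13/2)x^2 - (37/6)x - 7/6

order-1 term: -(9/2)x^2 - 4x + 7/3
order-2 term: -(9/2)x - 2
order-3 term: -3/2
the series for exp(D) f terminates at order 3
exp(D) f = -(3/2)x^3 - (13/2)x^2 - (37/6)x - 7/6


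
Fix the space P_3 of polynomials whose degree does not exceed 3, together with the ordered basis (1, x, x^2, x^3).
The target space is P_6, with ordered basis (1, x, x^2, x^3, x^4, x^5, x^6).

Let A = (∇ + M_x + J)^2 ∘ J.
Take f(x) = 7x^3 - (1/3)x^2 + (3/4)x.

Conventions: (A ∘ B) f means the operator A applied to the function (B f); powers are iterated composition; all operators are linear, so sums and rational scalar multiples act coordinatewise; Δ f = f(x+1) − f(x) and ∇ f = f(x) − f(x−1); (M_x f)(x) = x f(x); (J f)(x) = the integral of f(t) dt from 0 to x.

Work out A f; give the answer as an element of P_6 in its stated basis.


J f = (7/4)x^4 - (1/9)x^3 + (3/8)x^2
∇ J f = 7x^3 - (65/6)x^2 + (97/12)x - 161/72
M_x J f = (7/4)x^5 - (1/9)x^4 + (3/8)x^3
J J f = (7/20)x^5 - (1/36)x^4 + (1/8)x^3
(∇ + M_x + J) J f = (21/10)x^5 - (5/36)x^4 + (15/2)x^3 - (65/6)x^2 + (97/12)x - 161/72
∇ (∇ + M_x + J) J f = (21/2)x^4 - (194/9)x^3 + (133/3)x^2 - (497/9)x + 2579/90
M_x (∇ + M_x + J) J f = (21/10)x^6 - (5/36)x^5 + (15/2)x^4 - (65/6)x^3 + (97/12)x^2 - (161/72)x
J (∇ + M_x + J) J f = (7/20)x^6 - (1/36)x^5 + (15/8)x^4 - (65/18)x^3 + (97/24)x^2 - (161/72)x
(∇ + M_x + J) (∇ + M_x + J) J f = (49/20)x^6 - (1/6)x^5 + (159/8)x^4 - 36x^3 + (1355/24)x^2 - (2149/36)x + 2579/90

g(x) = (49/20)x^6 - (1/6)x^5 + (159/8)x^4 - 36x^3 + (1355/24)x^2 - (2149/36)x + 2579/90


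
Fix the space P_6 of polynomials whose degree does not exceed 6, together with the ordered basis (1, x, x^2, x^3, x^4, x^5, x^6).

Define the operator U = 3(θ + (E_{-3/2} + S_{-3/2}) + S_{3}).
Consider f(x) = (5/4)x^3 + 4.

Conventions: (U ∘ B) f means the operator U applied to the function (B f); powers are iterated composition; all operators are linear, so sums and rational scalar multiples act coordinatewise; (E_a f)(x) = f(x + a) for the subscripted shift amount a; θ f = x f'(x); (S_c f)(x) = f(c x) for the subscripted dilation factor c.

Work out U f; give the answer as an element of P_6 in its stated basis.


the image equals g(x) = (3315/32)x^3 - (135/8)x^2 + (405/16)x + 747/32

θ f = (15/4)x^3
E_{-3/2} f = (5/4)x^3 - (45/8)x^2 + (135/16)x - 7/32
S_{-3/2} f = -(135/32)x^3 + 4
(E_{-3/2} + S_{-3/2}) f = -(95/32)x^3 - (45/8)x^2 + (135/16)x + 121/32
S_{3} f = (135/4)x^3 + 4
(θ + (E_{-3/2} + S_{-3/2}) + S_{3}) f = (1105/32)x^3 - (45/8)x^2 + (135/16)x + 249/32
(3(θ + (E_{-3/2} + S_{-3/2}) + S_{3})) f = (3315/32)x^3 - (135/8)x^2 + (405/16)x + 747/32


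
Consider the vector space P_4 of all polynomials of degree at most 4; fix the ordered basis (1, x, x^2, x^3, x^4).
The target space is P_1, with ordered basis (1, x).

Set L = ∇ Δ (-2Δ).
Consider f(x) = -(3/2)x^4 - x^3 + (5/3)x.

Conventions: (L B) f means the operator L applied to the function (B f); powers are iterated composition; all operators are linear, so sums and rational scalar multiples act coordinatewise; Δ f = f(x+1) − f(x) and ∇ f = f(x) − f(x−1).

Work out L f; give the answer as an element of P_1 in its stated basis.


g(x) = 72x + 48

Δ f = -6x^3 - 12x^2 - 9x - 5/6
(-2Δ) f = 12x^3 + 24x^2 + 18x + 5/3
Δ (-2Δ) f = 36x^2 + 84x + 54
∇ Δ (-2Δ) f = 72x + 48


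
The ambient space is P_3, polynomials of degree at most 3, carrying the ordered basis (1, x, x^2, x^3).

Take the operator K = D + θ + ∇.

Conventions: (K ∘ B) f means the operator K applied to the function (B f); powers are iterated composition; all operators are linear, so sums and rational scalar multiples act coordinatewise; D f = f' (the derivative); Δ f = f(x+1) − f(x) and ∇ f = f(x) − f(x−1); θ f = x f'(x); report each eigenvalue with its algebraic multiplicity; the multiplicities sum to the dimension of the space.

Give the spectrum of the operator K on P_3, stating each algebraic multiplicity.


image of 1: 0
image of x: x + 2
image of x^2: 2x^2 + 4x - 1
image of x^3: 3x^3 + 6x^2 - 3x + 1
the matrix is upper triangular; its diagonal is (0, 1, 2, 3)
for a triangular matrix the eigenvalues are the diagonal entries, with algebraic multiplicity their repetition count

λ = 0 (multiplicity 1), λ = 1 (multiplicity 1), λ = 2 (multiplicity 1), λ = 3 (multiplicity 1)


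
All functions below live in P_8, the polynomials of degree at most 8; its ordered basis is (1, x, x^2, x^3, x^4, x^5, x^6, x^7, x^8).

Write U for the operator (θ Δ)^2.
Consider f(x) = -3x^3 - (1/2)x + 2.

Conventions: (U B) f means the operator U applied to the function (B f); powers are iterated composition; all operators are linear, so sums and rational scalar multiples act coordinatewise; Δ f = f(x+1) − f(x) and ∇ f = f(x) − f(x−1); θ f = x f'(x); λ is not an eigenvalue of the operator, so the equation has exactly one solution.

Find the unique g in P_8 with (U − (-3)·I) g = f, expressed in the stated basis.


write g with unknown coordinates in the stated basis and equate coefficients in (U − (-3)·I) g = f
solving from the highest basis element down gives g = -x^3 + (23/6)x + 2/3
check: U g = -12x
so U g − (-3)·g = -3x^3 - (1/2)x + 2 = f ✓

the image equals g(x) = -x^3 + (23/6)x + 2/3


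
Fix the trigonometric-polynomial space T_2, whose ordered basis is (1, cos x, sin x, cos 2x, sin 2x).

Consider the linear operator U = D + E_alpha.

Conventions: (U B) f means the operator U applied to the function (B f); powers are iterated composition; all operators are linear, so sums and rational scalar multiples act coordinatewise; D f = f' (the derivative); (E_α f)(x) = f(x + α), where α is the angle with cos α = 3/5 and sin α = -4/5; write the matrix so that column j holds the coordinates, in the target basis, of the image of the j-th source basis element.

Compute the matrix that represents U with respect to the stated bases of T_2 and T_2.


the matrix is [[1, 0, 0, 0, 0]; [0, 3/5, 1/5, 0, 0]; [0, -1/5, 3/5, 0, 0]; [0, 0, 0, -7/25, 26/25]; [0, 0, 0, -26/25, -7/25]] (rows listed top to bottom)

image of 1: 1
image of cos x: (3/5)cos x - (1/5)sin x
image of sin x: (1/5)cos x + (3/5)sin x
image of cos 2x: -(7/25)cos 2x - (26/25)sin 2x
image of sin 2x: (26/25)cos 2x - (7/25)sin 2x
each image's coordinates form column j of the matrix


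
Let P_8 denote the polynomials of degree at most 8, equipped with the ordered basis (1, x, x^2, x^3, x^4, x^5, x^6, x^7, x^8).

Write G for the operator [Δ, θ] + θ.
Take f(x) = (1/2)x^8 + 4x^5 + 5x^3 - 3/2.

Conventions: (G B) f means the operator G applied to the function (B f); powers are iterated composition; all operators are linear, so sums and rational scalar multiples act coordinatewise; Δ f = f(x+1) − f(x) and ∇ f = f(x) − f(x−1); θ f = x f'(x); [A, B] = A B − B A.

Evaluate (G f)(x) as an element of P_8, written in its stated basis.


the result is g(x) = 4x^8 + 4x^7 + 28x^6 + 104x^5 + 160x^4 + 235x^3 + 219x^2 + 138x + 39

θ f = 4x^8 + 20x^5 + 15x^3
Δ θ f = 32x^7 + 112x^6 + 224x^5 + 380x^4 + 424x^3 + 357x^2 + 177x + 39
Δ f = 4x^7 + 14x^6 + 28x^5 + 55x^4 + 68x^3 + 69x^2 + 39x + 19/2
θ Δ f = 28x^7 + 84x^6 + 140x^5 + 220x^4 + 204x^3 + 138x^2 + 39x
[Δ, θ] f = 4x^7 + 28x^6 + 84x^5 + 160x^4 + 220x^3 + 219x^2 + 138x + 39
θ f = 4x^8 + 20x^5 + 15x^3
([Δ, θ] + θ) f = 4x^8 + 4x^7 + 28x^6 + 104x^5 + 160x^4 + 235x^3 + 219x^2 + 138x + 39


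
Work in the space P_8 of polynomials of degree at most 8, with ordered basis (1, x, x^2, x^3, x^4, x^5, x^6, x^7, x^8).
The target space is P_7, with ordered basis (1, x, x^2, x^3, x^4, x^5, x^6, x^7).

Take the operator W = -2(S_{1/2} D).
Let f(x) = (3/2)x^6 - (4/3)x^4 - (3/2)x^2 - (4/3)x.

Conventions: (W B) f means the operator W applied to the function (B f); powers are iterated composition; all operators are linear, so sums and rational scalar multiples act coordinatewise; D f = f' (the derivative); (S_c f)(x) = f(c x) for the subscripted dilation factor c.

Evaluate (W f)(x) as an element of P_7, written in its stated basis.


D f = 9x^5 - (16/3)x^3 - 3x - 4/3
S_{1/2} D f = (9/32)x^5 - (2/3)x^3 - (3/2)x - 4/3
(-2(S_{1/2} D)) f = -(9/16)x^5 + (4/3)x^3 + 3x + 8/3

g(x) = -(9/16)x^5 + (4/3)x^3 + 3x + 8/3


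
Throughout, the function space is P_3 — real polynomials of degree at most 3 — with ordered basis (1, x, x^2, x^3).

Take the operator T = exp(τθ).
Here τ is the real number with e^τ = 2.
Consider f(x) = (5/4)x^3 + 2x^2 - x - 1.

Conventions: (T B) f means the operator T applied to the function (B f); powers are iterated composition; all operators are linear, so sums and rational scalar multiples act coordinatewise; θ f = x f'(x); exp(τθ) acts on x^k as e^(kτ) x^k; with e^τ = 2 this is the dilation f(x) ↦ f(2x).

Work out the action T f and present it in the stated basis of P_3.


exp(τθ) x^k = e^(kτ) x^k; with e^τ = 2 this sends x^k to 2^k x^k
x ↦ 2 x
x^2 ↦ 4 x^2
x^3 ↦ 8 x^3
applying this coordinatewise to f: exp(τθ) f = 10x^3 + 8x^2 - 2x - 1

g(x) = 10x^3 + 8x^2 - 2x - 1


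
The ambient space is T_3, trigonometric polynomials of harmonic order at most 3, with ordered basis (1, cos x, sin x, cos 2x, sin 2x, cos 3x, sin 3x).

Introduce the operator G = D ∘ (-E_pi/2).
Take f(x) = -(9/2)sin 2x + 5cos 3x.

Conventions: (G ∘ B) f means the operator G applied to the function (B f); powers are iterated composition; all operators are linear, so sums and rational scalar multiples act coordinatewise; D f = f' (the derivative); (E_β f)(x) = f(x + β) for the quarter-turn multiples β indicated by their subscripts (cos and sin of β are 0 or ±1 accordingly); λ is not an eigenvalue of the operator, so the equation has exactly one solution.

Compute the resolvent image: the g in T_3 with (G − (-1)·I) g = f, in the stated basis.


write g with unknown coordinates in the stated basis and equate coefficients in (G − (-1)·I) g = f
solving from the highest basis element down gives g = (9/5)cos 2x - (9/10)sin 2x - (5/2)cos 3x
check: G g = -(9/5)cos 2x - (18/5)sin 2x + (15/2)cos 3x
so G g − (-1)·g = -(9/2)sin 2x + 5cos 3x = f ✓

the image equals g(x) = (9/5)cos 2x - (9/10)sin 2x - (5/2)cos 3x


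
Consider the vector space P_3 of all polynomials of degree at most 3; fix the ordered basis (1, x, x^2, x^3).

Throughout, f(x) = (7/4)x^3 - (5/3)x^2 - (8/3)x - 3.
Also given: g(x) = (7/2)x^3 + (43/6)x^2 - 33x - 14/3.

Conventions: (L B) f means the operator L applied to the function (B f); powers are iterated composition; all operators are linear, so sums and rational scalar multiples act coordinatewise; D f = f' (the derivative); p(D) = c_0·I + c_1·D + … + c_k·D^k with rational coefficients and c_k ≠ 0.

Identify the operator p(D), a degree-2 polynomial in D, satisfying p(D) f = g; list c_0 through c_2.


D^0 f = (7/4)x^3 - (5/3)x^2 - (8/3)x - 3
D^1 f = (21/4)x^2 - (10/3)x - 8/3
D^2 f = (21/2)x - 10/3
matching coefficients of g against c_0 f + c_1 Df + … from the top degree down determines the c_i
solution: c_0 = 2, c_1 = 2, c_2 = -2

c_0 = 2, c_1 = 2, c_2 = -2


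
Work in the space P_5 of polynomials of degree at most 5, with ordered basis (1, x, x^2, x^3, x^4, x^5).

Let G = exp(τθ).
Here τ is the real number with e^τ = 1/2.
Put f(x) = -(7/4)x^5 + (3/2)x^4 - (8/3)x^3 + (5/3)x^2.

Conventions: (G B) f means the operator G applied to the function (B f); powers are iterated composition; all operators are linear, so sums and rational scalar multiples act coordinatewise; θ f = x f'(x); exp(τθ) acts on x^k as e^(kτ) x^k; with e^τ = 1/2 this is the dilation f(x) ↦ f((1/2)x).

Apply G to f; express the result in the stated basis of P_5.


exp(τθ) x^k = e^(kτ) x^k; with e^τ = 1/2 this sends x^k to (1/2)^k x^k
x^2 ↦ 1/4 x^2
x^3 ↦ 1/8 x^3
x^4 ↦ 1/16 x^4
x^5 ↦ 1/32 x^5
applying this coordinatewise to f: exp(τθ) f = -(7/128)x^5 + (3/32)x^4 - (1/3)x^3 + (5/12)x^2

the result is g(x) = -(7/128)x^5 + (3/32)x^4 - (1/3)x^3 + (5/12)x^2


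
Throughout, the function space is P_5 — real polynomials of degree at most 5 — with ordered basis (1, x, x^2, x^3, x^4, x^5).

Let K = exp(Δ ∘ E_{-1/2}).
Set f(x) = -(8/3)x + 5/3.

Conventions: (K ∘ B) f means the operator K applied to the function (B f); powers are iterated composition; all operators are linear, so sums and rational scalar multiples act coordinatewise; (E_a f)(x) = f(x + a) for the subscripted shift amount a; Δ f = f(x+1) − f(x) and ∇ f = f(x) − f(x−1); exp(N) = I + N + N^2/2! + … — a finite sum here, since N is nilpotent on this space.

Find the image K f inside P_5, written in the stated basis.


the image equals g(x) = -(8/3)x - 1

order-1 term: -8/3
the series for exp(Δ ∘ E_{-1/2}) f terminates at order 1
exp(Δ ∘ E_{-1/2}) f = -(8/3)x - 1


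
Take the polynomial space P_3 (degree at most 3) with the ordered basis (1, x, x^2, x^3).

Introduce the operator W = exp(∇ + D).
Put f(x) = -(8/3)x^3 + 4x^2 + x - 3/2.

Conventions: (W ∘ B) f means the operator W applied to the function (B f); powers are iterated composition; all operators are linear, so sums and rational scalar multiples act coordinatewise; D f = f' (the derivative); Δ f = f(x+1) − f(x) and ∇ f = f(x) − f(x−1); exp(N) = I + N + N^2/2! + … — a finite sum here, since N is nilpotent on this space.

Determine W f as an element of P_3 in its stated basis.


order-1 term: -16x^2 + 24x - 14/3
order-2 term: -32x + 32
order-3 term: -64/3
the series for exp(∇ + D) f terminates at order 3
exp(∇ + D) f = -(8/3)x^3 - 12x^2 - 7x + 9/2

the image equals g(x) = -(8/3)x^3 - 12x^2 - 7x + 9/2


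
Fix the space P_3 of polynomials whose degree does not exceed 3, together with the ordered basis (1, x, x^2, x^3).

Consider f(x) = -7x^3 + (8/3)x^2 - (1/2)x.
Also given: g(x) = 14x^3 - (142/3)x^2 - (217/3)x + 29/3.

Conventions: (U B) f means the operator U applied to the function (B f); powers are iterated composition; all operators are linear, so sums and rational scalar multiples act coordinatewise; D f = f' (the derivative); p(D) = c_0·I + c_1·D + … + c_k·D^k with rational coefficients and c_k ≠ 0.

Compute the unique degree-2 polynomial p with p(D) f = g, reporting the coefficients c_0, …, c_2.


D^0 f = -7x^3 + (8/3)x^2 - (1/2)x
D^1 f = -21x^2 + (16/3)x - 1/2
D^2 f = -42x + 16/3
matching coefficients of g against c_0 f + c_1 Df + … from the top degree down determines the c_i
solution: c_0 = -2, c_1 = 2, c_2 = 2

p(D) = -2·I + 2·D + 2·D^2, i.e. c_0 = -2, c_1 = 2, c_2 = 2


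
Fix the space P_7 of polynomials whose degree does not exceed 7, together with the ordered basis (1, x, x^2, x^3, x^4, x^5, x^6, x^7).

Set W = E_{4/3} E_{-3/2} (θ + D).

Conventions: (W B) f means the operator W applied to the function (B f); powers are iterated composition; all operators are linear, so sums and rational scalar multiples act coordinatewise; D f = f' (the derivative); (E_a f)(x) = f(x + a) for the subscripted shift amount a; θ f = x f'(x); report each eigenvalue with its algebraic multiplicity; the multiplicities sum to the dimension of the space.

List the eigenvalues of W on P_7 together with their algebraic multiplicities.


image of 1: 0
image of x: x + 5/6
image of x^2: 2x^2 + (4/3)x - 5/18
image of x^3: 3x^3 + (3/2)x^2 - (3/4)x + 5/72
image of x^4: 4x^4 + (4/3)x^3 - (4/3)x^2 + (7/27)x - 5/324
image of x^5: 5x^5 + (5/6)x^4 - (35/18)x^3 + (65/108)x^2 - (95/1296)x + 25/7776
image of x^6: 6x^6 - (5/2)x^4 + (10/9)x^3 - (5/24)x^2 + (1/54)x - 5/7776
image of x^7: 7x^7 - (7/6)x^6 - (35/12)x^5 + (385/216)x^4 - (595/1296)x^3 + (161/2592)x^2 - (203/46656)x + 35/279936
the matrix is upper triangular; its diagonal is (0, 1, 2, 3, 4, 5, 6, 7)
for a triangular matrix the eigenvalues are the diagonal entries, with algebraic multiplicity their repetition count

λ = 0 (multiplicity 1), λ = 1 (multiplicity 1), λ = 2 (multiplicity 1), λ = 3 (multiplicity 1), λ = 4 (multiplicity 1), λ = 5 (multiplicity 1), λ = 6 (multiplicity 1), λ = 7 (multiplicity 1)


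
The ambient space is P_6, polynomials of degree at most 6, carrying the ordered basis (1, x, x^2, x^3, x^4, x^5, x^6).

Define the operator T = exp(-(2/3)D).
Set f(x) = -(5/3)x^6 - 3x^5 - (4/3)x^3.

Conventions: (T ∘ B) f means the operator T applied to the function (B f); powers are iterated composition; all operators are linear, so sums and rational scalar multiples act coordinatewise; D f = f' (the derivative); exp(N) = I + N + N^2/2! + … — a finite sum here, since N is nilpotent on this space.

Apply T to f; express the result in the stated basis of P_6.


order-1 term: (20/3)x^5 + 10x^4 + (8/3)x^2
order-2 term: -(100/9)x^4 - (40/3)x^3 - (16/9)x
order-3 term: (800/81)x^3 + (80/9)x^2 + 32/81
order-4 term: -(400/81)x^2 - (80/27)x
order-5 term: (320/243)x + 32/81
order-6 term: -320/2187
the series for exp(-(2/3)D) f terminates at order 6
exp(-(2/3)D) f = -(5/3)x^6 + (11/3)x^5 - (10/9)x^4 - (388/81)x^3 + (536/81)x^2 - (832/243)x + 1408/2187

the image equals g(x) = -(5/3)x^6 + (11/3)x^5 - (10/9)x^4 - (388/81)x^3 + (536/81)x^2 - (832/243)x + 1408/2187


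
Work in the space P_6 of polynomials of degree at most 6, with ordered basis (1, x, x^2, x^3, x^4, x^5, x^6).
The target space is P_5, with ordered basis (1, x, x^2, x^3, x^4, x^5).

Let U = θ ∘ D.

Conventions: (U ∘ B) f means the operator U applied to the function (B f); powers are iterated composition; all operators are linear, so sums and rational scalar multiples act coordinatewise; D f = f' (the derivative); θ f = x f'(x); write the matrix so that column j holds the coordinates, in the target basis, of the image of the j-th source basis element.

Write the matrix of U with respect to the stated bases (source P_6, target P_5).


the matrix is [[0, 0, 0, 0, 0, 0, 0]; [0, 0, 2, 0, 0, 0, 0]; [0, 0, 0, 6, 0, 0, 0]; [0, 0, 0, 0, 12, 0, 0]; [0, 0, 0, 0, 0, 20, 0]; [0, 0, 0, 0, 0, 0, 30]] (rows listed top to bottom)

image of 1: 0
image of x: 0
image of x^2: 2x
image of x^3: 6x^2
image of x^4: 12x^3
image of x^5: 20x^4
image of x^6: 30x^5
each image's coordinates form column j of the matrix


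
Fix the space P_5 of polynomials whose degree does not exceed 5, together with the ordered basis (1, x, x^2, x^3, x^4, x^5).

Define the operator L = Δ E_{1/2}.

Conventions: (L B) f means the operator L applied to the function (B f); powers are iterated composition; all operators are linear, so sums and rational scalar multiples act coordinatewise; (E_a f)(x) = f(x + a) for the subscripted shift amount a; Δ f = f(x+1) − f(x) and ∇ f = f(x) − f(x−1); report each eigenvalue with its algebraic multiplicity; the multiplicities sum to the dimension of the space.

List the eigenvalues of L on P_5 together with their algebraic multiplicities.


λ = 0 (multiplicity 6)

image of 1: 0
image of x: 1
image of x^2: 2x + 2
image of x^3: 3x^2 + 6x + 13/4
image of x^4: 4x^3 + 12x^2 + 13x + 5
image of x^5: 5x^4 + 20x^3 + (65/2)x^2 + 25x + 121/16
the matrix is upper triangular; its diagonal is (0, 0, 0, 0, 0, 0)
for a triangular matrix the eigenvalues are the diagonal entries, with algebraic multiplicity their repetition count


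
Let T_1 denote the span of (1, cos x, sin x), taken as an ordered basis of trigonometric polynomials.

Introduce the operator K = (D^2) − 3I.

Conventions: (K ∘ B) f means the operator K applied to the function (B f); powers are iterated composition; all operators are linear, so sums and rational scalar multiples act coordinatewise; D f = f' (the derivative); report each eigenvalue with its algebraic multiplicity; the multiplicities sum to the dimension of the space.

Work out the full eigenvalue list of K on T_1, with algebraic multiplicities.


λ = -4 (multiplicity 2), λ = -3 (multiplicity 1)

image of 1: -3
image of cos x: -4cos x
image of sin x: -4sin x
the matrix is diagonal; its diagonal is (-3, -4, -4)
for a triangular matrix the eigenvalues are the diagonal entries, with algebraic multiplicity their repetition count


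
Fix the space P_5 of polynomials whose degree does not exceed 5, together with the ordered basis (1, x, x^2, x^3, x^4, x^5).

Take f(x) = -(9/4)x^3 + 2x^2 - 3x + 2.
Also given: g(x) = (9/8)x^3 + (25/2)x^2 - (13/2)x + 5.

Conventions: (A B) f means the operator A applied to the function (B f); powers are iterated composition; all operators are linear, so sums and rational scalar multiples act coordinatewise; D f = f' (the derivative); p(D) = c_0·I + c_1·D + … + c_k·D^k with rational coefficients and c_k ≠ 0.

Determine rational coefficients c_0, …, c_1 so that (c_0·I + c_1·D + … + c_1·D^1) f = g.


D^0 f = -(9/4)x^3 + 2x^2 - 3x + 2
D^1 f = -(27/4)x^2 + 4x - 3
matching coefficients of g against c_0 f + c_1 Df + … from the top degree down determines the c_i
solution: c_0 = -1/2, c_1 = -2

c_0 = -1/2, c_1 = -2


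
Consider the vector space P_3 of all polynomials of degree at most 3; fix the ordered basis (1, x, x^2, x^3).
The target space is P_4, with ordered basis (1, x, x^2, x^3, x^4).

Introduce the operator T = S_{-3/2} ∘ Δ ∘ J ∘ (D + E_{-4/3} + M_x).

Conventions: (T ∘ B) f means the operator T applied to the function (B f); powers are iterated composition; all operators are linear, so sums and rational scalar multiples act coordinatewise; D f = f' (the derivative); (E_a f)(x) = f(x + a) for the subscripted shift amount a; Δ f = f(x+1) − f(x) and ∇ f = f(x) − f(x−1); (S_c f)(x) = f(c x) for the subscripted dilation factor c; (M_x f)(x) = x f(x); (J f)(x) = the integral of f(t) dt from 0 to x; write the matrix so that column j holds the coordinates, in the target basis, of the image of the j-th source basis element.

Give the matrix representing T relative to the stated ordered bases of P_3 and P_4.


image of 1: -(3/2)x + 3/2
image of x: (9/4)x^2 - 3x + 1/2
image of x^2: -(27/8)x^3 + (45/8)x^2 - 2x + 73/36
image of x^3: (81/16)x^4 - (81/8)x^3 + (45/8)x^2 - (19/2)x + 223/540
each image's coordinates form column j of the matrix

the matrix is [[3/2, 1/2, 73/36, 223/540]; [-3/2, -3, -2, -19/2]; [0, 9/4, 45/8, 45/8]; [0, 0, -27/8, -81/8]; [0, 0, 0, 81/16]] (rows listed top to bottom)


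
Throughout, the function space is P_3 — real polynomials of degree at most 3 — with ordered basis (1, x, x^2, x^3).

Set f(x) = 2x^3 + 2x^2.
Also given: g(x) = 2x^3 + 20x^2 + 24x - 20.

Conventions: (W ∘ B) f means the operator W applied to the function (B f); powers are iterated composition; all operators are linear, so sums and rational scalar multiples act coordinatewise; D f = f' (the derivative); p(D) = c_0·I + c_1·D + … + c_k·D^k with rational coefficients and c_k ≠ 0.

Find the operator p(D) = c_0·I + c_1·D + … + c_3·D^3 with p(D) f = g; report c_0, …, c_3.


D^0 f = 2x^3 + 2x^2
D^1 f = 6x^2 + 4x
D^2 f = 12x + 4
D^3 f = 12
matching coefficients of g against c_0 f + c_1 Df + … from the top degree down determines the c_i
solution: c_0 = 1, c_1 = 3, c_2 = 1, c_3 = -2

p(D) = I + 3·D + D^2 − 2·D^3, i.e. c_0 = 1, c_1 = 3, c_2 = 1, c_3 = -2


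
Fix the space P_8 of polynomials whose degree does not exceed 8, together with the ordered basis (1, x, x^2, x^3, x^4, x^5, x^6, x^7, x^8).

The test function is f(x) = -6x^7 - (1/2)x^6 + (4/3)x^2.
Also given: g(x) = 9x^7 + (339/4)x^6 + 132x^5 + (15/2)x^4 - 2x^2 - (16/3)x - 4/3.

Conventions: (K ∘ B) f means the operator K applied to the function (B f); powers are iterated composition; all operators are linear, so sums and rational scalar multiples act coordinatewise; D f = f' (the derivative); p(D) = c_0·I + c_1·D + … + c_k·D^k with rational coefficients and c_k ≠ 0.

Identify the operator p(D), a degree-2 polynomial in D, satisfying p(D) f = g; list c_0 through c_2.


p(D) = -(3/2)·I − 2·D − (1/2)·D^2, i.e. c_0 = -3/2, c_1 = -2, c_2 = -1/2

D^0 f = -6x^7 - (1/2)x^6 + (4/3)x^2
D^1 f = -42x^6 - 3x^5 + (8/3)x
D^2 f = -252x^5 - 15x^4 + 8/3
matching coefficients of g against c_0 f + c_1 Df + … from the top degree down determines the c_i
solution: c_0 = -3/2, c_1 = -2, c_2 = -1/2


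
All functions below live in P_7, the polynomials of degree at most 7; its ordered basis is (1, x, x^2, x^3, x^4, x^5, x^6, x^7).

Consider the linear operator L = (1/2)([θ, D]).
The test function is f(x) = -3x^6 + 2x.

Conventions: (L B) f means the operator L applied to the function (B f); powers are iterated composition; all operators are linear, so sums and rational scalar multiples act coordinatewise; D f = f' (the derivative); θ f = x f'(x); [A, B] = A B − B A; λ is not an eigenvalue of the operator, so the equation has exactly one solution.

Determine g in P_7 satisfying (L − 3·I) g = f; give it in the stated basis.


write g with unknown coordinates in the stated basis and equate coefficients in (L − 3·I) g = f
solving from the highest basis element down gives g = x^6 - x^5 + (5/6)x^4 - (5/9)x^3 + (5/18)x^2 - (41/54)x + 41/324
check: L g = -3x^5 + (5/2)x^4 - (5/3)x^3 + (5/6)x^2 - (5/18)x + 41/108
so L g − 3·g = -3x^6 + 2x = f ✓

the image equals g(x) = x^6 - x^5 + (5/6)x^4 - (5/9)x^3 + (5/18)x^2 - (41/54)x + 41/324


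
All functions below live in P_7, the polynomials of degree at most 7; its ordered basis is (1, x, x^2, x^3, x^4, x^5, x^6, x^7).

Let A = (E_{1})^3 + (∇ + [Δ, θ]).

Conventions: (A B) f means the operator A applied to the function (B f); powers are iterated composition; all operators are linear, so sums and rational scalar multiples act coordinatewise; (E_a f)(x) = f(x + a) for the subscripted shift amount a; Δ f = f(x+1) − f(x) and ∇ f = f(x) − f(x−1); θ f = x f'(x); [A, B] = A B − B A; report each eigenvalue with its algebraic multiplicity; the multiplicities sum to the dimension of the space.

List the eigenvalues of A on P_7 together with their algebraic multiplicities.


λ = 1 (multiplicity 8)

image of 1: 1
image of x: x + 5
image of x^2: x^2 + 10x + 10
image of x^3: x^3 + 15x^2 + 30x + 31
image of x^4: x^4 + 20x^3 + 60x^2 + 124x + 84
image of x^5: x^5 + 25x^4 + 100x^3 + 310x^2 + 420x + 249
image of x^6: x^6 + 30x^5 + 150x^4 + 620x^3 + 1260x^2 + 1494x + 734
image of x^7: x^7 + 35x^6 + 210x^5 + 1085x^4 + 2940x^3 + 5229x^2 + 5138x + 2195
the matrix is upper triangular; its diagonal is (1, 1, 1, 1, 1, 1, 1, 1)
for a triangular matrix the eigenvalues are the diagonal entries, with algebraic multiplicity their repetition count


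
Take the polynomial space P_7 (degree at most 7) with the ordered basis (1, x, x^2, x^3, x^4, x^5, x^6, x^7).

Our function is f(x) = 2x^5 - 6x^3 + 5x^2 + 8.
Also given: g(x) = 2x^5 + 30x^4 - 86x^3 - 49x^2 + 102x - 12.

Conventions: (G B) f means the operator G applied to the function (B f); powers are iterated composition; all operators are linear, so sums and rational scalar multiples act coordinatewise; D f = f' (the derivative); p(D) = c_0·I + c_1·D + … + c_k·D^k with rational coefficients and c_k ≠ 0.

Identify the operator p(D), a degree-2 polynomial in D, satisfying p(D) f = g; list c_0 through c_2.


D^0 f = 2x^5 - 6x^3 + 5x^2 + 8
D^1 f = 10x^4 - 18x^2 + 10x
D^2 f = 40x^3 - 36x + 10
matching coefficients of g against c_0 f + c_1 Df + … from the top degree down determines the c_i
solution: c_0 = 1, c_1 = 3, c_2 = -2

p(D) = I + 3·D − 2·D^2, i.e. c_0 = 1, c_1 = 3, c_2 = -2


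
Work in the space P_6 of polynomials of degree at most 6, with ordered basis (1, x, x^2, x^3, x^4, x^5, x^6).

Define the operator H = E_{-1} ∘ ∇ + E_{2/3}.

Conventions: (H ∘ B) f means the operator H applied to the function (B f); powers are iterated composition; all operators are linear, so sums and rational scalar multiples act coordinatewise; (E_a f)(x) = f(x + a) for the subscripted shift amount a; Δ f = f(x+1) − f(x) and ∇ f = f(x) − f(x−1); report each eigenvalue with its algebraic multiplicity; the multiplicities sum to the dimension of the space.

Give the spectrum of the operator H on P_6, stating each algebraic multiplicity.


λ = 1 (multiplicity 7)

image of 1: 1
image of x: x + 5/3
image of x^2: x^2 + (10/3)x - 23/9
image of x^3: x^3 + 5x^2 - (23/3)x + 197/27
image of x^4: x^4 + (20/3)x^3 - (46/3)x^2 + (788/27)x - 1199/81
image of x^5: x^5 + (25/3)x^4 - (230/9)x^3 + (1970/27)x^2 - (5995/81)x + 7565/243
image of x^6: x^6 + 10x^5 - (115/3)x^4 + (3940/27)x^3 - (5995/27)x^2 + (15130/81)x - 45863/729
the matrix is upper triangular; its diagonal is (1, 1, 1, 1, 1, 1, 1)
for a triangular matrix the eigenvalues are the diagonal entries, with algebraic multiplicity their repetition count
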